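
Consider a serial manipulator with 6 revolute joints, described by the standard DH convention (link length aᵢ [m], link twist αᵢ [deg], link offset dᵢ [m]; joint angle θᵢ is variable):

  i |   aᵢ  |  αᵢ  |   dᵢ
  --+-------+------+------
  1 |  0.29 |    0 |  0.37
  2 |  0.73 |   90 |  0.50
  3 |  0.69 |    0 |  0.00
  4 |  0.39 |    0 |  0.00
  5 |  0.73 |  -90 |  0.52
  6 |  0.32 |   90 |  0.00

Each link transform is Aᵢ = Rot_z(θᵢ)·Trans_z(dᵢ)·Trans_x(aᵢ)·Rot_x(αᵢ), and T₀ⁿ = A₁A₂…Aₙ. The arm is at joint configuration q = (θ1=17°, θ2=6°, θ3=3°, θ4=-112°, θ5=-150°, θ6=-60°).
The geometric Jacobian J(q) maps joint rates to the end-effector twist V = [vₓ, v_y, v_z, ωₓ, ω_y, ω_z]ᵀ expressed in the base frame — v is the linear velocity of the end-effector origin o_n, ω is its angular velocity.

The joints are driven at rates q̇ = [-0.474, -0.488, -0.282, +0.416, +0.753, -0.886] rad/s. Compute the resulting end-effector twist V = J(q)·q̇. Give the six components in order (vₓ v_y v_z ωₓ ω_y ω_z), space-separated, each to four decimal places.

-0.8038 -1.8166 -0.6030 1.1472 -0.4767 -0.7929

o_n = [1.6218, -0.2105, 1.4110]
J₁: ẑ×o_n = [0.2105, 1.6218, -0.0000], ω = ẑ
J2: z=[0.0000, 0.0000, 1.0000] o=[0.2773, 0.0848, 0.3700] → [0.2953, 1.3445, -0.0000, 0.0000, 0.0000, 1.0000]
J3: z=[0.3907, -0.9205, 0.0000] o=[0.9493, 0.3700, 0.8700] → [-0.4980, -0.2114, 0.3923, 0.3907, -0.9205, 0.0000]
J4: z=[0.3907, -0.9205, 0.0000] o=[1.5836, 0.6393, 0.9061] → [-0.4648, -0.1973, -0.2968, 0.3907, -0.9205, 0.0000]
J5: z=[0.3907, -0.9205, 0.0000] o=[1.4667, 0.5896, 0.5374] → [-0.8042, -0.3414, -0.1698, 0.3907, -0.9205, 0.0000]
J6: z=[-0.9036, -0.3836, -0.1908] o=[1.5417, 0.0566, 1.2539] → [-0.1112, 0.1266, 0.2720, -0.9036, -0.3836, -0.1908]
V = J·q̇ = [-0.8038, -1.8166, -0.6030, 1.1472, -0.4767, -0.7929]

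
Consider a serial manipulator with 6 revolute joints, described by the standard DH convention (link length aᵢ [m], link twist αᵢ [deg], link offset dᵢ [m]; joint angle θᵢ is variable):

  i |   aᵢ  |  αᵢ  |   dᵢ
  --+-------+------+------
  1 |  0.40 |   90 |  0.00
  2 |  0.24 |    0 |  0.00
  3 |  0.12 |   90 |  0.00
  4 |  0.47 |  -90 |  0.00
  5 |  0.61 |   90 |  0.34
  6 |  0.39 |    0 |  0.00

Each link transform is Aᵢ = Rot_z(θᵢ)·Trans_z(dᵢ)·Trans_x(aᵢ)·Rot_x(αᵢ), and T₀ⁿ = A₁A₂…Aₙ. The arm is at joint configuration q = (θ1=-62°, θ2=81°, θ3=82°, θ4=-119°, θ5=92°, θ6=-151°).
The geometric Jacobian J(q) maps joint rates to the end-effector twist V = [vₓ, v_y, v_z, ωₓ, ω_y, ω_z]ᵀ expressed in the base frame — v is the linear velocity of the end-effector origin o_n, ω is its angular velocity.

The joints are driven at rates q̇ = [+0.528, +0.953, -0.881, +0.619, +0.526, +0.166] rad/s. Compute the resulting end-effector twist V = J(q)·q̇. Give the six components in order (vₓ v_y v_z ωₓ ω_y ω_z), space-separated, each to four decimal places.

o_n = [0.5760, -0.0692, -0.0116]
J₁: ẑ×o_n = [0.0692, 0.5760, -0.0000], ω = ẑ
J2: z=[-0.8829, -0.4695, 0.0000] o=[0.1878, -0.3532, 0.0000] → [0.0054, -0.0102, -0.0685, -0.8829, -0.4695, 0.0000]
J3: z=[-0.8829, -0.4695, 0.0000] o=[0.2054, -0.3863, 0.2370] → [0.1167, -0.2195, -0.1060, -0.8829, -0.4695, 0.0000]
J4: z=[0.1373, -0.2581, 0.9563] o=[0.1515, -0.2850, 0.2721] → [-0.1331, 0.4448, 0.1392, 0.1373, -0.2581, 0.9563]
J5: z=[0.0354, 0.9661, 0.2557] o=[0.6168, -0.2844, 0.2055] → [-0.2647, -0.0028, 0.0471, 0.0354, 0.9661, 0.2557]
J6: z=[0.9845, 0.0103, -0.1750] o=[0.5241, 0.2014, -0.2875] → [-0.0445, -0.2808, -0.2670, 0.9845, 0.0103, -0.1750]
V = J·q̇ = [-0.2901, 0.7150, 0.0947, 0.2034, 0.3163, 1.2254]

-0.2901 0.7150 0.0947 0.2034 0.3163 1.2254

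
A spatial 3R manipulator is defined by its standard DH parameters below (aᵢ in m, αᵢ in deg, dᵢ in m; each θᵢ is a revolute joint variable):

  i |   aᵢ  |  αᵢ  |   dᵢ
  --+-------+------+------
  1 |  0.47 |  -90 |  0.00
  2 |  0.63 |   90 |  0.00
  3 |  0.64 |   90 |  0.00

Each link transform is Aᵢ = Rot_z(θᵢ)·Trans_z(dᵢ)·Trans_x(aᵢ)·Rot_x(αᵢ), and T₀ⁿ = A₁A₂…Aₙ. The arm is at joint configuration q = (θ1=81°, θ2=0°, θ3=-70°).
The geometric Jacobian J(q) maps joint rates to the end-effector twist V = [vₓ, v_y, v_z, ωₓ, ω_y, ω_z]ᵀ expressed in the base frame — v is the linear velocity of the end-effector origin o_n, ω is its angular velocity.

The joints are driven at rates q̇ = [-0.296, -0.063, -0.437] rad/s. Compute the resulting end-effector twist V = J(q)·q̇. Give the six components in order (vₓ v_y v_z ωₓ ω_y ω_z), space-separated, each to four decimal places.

0.4111 -0.5114 0.0535 0.0622 -0.0099 -0.7330

o_n = [0.8003, 1.2086, 0.0000]
J₁: ẑ×o_n = [-1.2086, 0.8003, 0.0000], ω = ẑ
J2: z=[-0.9877, 0.1564, 0.0000] o=[0.0735, 0.4642, 0.0000] → [-0.0000, 0.0000, -0.8489, -0.9877, 0.1564, 0.0000]
J3: z=[-0.0000, 0.0000, 1.0000] o=[0.1721, 1.0865, 0.0000] → [-0.1221, 0.6282, -0.0000, -0.0000, 0.0000, 1.0000]
V = J·q̇ = [0.4111, -0.5114, 0.0535, 0.0622, -0.0099, -0.7330]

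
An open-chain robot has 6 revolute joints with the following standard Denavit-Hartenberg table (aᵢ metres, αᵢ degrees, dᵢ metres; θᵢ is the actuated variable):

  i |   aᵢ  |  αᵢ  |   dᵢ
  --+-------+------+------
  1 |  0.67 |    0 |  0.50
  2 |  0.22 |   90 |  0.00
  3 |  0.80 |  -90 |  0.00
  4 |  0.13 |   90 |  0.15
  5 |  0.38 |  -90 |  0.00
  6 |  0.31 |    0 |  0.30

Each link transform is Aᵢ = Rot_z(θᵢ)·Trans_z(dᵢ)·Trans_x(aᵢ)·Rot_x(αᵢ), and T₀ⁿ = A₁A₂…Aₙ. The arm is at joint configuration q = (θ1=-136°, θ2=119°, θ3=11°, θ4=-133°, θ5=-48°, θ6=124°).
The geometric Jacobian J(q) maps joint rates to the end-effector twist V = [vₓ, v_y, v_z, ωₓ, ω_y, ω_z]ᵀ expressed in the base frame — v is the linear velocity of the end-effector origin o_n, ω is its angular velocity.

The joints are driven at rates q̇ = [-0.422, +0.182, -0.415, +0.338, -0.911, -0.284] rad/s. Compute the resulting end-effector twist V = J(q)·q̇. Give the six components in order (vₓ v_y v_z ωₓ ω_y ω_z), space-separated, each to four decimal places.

o_n = [0.1491, -1.2173, 0.8181]
J₁: ẑ×o_n = [1.2173, 0.1491, -0.0000], ω = ẑ
J2: z=[0.0000, 0.0000, 1.0000] o=[-0.4820, -0.4654, 0.5000] → [0.7519, 0.6311, -0.0000, 0.0000, 0.0000, 1.0000]
J3: z=[-0.2924, -0.9563, 0.0000] o=[-0.2716, -0.5297, 0.5000] → [-0.3042, 0.0930, 0.6033, -0.2924, -0.9563, 0.0000]
J4: z=[-0.1825, 0.0558, 0.9816] o=[0.4794, -0.7593, 0.6526] → [0.4588, -0.2940, 0.1020, -0.1825, 0.0558, 0.9816]
J5: z=[-0.4872, 0.8621, -0.1395] o=[0.3410, -0.8165, 0.7830] → [-0.0256, 0.0439, 0.3607, -0.4872, 0.8621, -0.1395]
J6: z=[-0.7568, -0.3370, 0.5601] o=[0.1754, -0.9603, 0.4727] → [0.0276, 0.2467, 0.1857, -0.7568, -0.3370, 0.5601]
V = J·q̇ = [-0.0800, -0.1961, -0.5973, 0.7184, -0.2739, 0.0598]

-0.0800 -0.1961 -0.5973 0.7184 -0.2739 0.0598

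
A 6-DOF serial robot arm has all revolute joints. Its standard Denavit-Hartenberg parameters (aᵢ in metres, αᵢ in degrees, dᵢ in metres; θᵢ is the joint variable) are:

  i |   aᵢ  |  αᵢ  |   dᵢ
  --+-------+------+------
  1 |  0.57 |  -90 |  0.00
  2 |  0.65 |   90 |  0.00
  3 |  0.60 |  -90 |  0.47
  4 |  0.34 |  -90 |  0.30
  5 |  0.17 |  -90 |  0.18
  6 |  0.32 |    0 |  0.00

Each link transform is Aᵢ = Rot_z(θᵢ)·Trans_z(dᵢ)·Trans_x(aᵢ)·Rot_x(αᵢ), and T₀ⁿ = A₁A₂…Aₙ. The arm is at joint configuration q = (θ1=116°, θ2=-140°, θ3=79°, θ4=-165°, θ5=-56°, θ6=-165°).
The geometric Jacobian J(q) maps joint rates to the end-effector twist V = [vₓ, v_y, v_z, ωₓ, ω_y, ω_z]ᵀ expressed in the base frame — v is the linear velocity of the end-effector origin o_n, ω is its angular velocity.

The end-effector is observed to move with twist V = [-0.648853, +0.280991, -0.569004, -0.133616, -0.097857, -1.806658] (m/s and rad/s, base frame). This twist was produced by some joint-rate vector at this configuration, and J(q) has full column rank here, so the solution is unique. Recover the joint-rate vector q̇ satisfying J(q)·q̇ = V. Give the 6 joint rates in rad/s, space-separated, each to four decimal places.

o_n = [-0.2404, -0.5162, -0.2544]
J₁: ẑ×o_n = [0.5162, -0.2404, 0.0000], ω = ẑ
J2: z=[-0.8988, -0.4384, 0.0000] o=[-0.2499, 0.5123, 0.0000] → [0.1115, -0.2286, 0.9286, -0.8988, -0.4384, 0.0000]
J3: z=[0.2818, -0.5777, -0.7660] o=[-0.0316, 0.0648, 0.4178] → [-0.0567, 0.3494, -0.2843, 0.2818, -0.5777, -0.7660]
J4: z=[-0.5011, 0.5922, -0.6310] o=[-0.3901, -0.5438, 0.1314] → [-0.2110, -0.2877, -0.1025, -0.5011, 0.5922, -0.6310]
J5: z=[0.0604, -0.7034, -0.7082] o=[-0.2469, -0.2325, -0.1656] → [-0.1385, 0.0007, -0.0126, 0.0604, -0.7034, -0.7082]
J6: z=[0.9959, -0.0053, 0.0903] o=[-0.2246, -0.2383, -0.4121] → [0.0242, -0.1586, -0.2769, 0.9959, -0.0053, 0.0903]
q̇ = J⁺·V = [-0.6090, -0.6080, 0.2520, 0.6000, 0.8200, -0.5020]

-0.6090 -0.6080 0.2520 0.6000 0.8200 -0.5020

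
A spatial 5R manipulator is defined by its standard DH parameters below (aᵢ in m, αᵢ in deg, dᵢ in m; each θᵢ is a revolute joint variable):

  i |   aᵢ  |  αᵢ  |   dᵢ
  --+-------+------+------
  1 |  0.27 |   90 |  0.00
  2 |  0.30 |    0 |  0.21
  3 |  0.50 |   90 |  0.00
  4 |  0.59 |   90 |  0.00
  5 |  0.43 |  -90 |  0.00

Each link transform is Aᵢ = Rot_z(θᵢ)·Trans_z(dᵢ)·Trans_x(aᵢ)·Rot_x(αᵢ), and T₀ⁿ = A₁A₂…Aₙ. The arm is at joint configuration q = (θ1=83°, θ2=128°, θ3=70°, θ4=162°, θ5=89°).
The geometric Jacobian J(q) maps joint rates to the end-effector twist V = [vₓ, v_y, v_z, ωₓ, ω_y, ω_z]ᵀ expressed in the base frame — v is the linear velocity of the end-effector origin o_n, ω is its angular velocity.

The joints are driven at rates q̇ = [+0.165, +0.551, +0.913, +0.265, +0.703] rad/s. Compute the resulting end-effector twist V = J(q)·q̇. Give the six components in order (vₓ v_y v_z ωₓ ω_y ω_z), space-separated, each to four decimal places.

o_n = [0.3938, -0.0309, 0.6664]
J₁: ẑ×o_n = [0.0309, 0.3938, -0.0000], ω = ẑ
J2: z=[0.9925, -0.1219, 0.0000] o=[0.0329, 0.2680, 0.0000] → [-0.0812, -0.6614, -0.2526, 0.9925, -0.1219, 0.0000]
J3: z=[0.9925, -0.1219, 0.0000] o=[0.2188, 0.0591, 0.2364] → [-0.0524, -0.4268, -0.0679, 0.9925, -0.1219, 0.0000]
J4: z=[-0.0377, -0.3067, 0.9511] o=[0.1609, -0.4129, 0.0819] → [-0.5426, 0.2435, 0.0571, -0.0377, -0.3067, 0.9511]
J5: z=[0.9082, -0.4076, -0.0955] o=[0.4069, 0.0946, 0.2553] → [-0.1795, -0.3721, -0.1192, 0.9082, -0.4076, -0.0955]
V = J·q̇ = [-0.3575, -0.8862, -0.2699, 2.0815, -0.5462, 0.3499]

-0.3575 -0.8862 -0.2699 2.0815 -0.5462 0.3499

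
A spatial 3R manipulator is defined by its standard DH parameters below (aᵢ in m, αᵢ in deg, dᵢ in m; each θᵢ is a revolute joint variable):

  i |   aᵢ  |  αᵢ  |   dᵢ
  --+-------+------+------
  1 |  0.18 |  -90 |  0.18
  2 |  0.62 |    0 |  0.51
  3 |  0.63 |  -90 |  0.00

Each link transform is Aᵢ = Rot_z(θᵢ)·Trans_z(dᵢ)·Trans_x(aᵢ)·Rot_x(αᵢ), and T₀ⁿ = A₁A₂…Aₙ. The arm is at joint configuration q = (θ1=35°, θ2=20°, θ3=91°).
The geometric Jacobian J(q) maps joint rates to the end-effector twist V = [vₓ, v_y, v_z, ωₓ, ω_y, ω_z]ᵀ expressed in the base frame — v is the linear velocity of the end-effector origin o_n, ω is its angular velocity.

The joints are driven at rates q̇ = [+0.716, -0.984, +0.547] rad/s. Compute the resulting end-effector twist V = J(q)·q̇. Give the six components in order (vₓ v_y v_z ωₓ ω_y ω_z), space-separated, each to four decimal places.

o_n = [0.1472, 0.7257, -0.6202]
J₁: ẑ×o_n = [-0.7257, 0.1472, 0.0000], ω = ẑ
J2: z=[-0.5736, 0.8192, 0.0000] o=[0.1474, 0.1032, 0.1800] → [-0.6555, -0.4590, -0.3568, -0.5736, 0.8192, 0.0000]
J3: z=[-0.5736, 0.8192, 0.0000] o=[0.3322, 0.8552, -0.0321] → [-0.4818, -0.3374, 0.2258, -0.5736, 0.8192, 0.0000]
V = J·q̇ = [-0.1381, 0.3725, 0.4746, 0.2507, -0.3580, 0.7160]

-0.1381 0.3725 0.4746 0.2507 -0.3580 0.7160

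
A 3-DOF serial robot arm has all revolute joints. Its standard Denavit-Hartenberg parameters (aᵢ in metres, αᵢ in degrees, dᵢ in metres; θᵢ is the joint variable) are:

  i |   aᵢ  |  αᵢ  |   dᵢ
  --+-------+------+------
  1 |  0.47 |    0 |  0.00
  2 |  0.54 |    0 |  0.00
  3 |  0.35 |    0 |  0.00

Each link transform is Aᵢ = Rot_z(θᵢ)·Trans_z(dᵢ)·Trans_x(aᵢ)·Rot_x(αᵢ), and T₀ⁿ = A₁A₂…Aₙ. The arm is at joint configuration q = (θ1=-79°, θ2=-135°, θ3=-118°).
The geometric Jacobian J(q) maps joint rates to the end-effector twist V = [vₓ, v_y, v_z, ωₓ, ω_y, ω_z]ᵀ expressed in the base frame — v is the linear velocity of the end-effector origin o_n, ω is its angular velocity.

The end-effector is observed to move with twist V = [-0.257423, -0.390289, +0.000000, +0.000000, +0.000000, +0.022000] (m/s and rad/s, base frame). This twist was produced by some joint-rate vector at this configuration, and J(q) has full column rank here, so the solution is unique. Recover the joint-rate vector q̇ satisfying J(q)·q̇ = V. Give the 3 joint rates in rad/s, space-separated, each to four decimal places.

o_n = [-0.0490, 0.0049, 0.0000]
J₁: ẑ×o_n = [-0.0049, -0.0490, 0.0000], ω = ẑ
J2: z=[0.0000, 0.0000, 1.0000] o=[0.0897, -0.4614, 0.0000] → [-0.4663, -0.1386, 0.0000, 0.0000, 0.0000, 1.0000]
J3: z=[0.0000, 0.0000, 1.0000] o=[-0.3580, -0.1594, 0.0000] → [-0.1643, 0.3090, 0.0000, 0.0000, 0.0000, 1.0000]
q̇ = J⁺·V = [0.0350, 0.8590, -0.8720]

0.0350 0.8590 -0.8720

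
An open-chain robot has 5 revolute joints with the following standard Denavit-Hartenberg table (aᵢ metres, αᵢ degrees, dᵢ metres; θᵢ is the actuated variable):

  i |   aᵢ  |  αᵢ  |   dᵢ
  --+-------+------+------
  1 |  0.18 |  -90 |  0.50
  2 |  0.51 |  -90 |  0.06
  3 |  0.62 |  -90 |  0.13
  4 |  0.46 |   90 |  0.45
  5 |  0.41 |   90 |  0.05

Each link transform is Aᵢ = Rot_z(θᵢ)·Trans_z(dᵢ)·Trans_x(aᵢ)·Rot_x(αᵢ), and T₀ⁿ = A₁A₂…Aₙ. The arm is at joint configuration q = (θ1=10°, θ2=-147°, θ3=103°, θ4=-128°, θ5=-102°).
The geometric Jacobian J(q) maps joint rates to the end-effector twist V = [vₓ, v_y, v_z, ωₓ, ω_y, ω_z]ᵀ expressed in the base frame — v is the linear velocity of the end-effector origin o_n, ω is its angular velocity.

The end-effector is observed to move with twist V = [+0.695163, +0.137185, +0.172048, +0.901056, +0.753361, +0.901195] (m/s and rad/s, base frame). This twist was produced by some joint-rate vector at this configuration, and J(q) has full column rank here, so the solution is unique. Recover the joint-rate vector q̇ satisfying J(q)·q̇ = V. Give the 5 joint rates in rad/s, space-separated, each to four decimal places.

0.8640 0.0800 0.8240 0.9260 0.3870

o_n = [0.1189, -0.2531, 1.0398]
J₁: ẑ×o_n = [0.2531, 0.1189, -0.0000], ω = ẑ
J2: z=[-0.1736, 0.9848, 0.0000] o=[0.1773, 0.0313, 0.5000] → [0.5316, 0.0937, 0.1068, -0.1736, 0.9848, 0.0000]
J3: z=[0.5364, 0.0946, 0.8387] o=[-0.2544, 0.0161, 0.7778] → [0.2505, 0.1725, -0.1797, 0.5364, 0.0946, 0.8387]
J4: z=[0.7657, 0.3634, -0.5307] o=[0.0354, -0.5463, 0.8108] → [0.2388, -0.2196, 0.1941, 0.7657, 0.3634, -0.5307]
J5: z=[-0.6100, 0.6721, -0.4198] o=[0.4739, -0.0859, 0.9107] → [0.0166, 0.2277, 0.3405, -0.6100, 0.6721, -0.4198]
q̇ = J⁺·V = [0.8640, 0.0800, 0.8240, 0.9260, 0.3870]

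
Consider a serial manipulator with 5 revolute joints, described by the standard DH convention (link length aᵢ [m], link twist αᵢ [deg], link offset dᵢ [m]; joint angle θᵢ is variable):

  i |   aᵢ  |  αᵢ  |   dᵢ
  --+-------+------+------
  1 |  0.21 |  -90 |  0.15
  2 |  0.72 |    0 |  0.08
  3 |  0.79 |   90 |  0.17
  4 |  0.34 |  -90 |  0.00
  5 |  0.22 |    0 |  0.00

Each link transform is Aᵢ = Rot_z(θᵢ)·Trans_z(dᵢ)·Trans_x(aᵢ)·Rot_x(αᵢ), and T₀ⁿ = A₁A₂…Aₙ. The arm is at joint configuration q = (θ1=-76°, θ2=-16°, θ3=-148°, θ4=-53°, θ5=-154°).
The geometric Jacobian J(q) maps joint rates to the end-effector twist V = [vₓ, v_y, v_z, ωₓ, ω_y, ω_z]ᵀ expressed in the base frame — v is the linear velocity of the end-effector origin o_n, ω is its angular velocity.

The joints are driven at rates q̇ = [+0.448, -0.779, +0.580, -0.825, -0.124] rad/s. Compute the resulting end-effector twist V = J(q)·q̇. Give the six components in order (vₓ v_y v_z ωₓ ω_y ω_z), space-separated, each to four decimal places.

-0.0788 0.1262 0.3621 -0.1875 -0.3792 1.2137

o_n = [0.1405, 0.0002, 0.4971]
J₁: ẑ×o_n = [-0.0002, 0.1405, 0.0000], ω = ẑ
J2: z=[0.9703, 0.2419, 0.0000] o=[0.0508, -0.2038, 0.1500] → [0.0840, -0.3368, 0.1762, 0.9703, 0.2419, 0.0000]
J3: z=[0.9703, 0.2419, 0.0000] o=[0.2959, -0.8560, 0.3485] → [0.0360, -0.1442, 0.8683, 0.9703, 0.2419, 0.0000]
J4: z=[-0.0667, 0.2674, -0.9613] o=[0.2771, -0.0780, 0.5662] → [0.0567, 0.1267, 0.0313, -0.0667, 0.2674, -0.9613]
J5: z=[0.3982, 0.8905, 0.2201] o=[-0.0340, 0.0472, 0.6226] → [-0.1014, 0.0884, -0.1741, 0.3982, 0.8905, 0.2201]
V = J·q̇ = [-0.0788, 0.1262, 0.3621, -0.1875, -0.3792, 1.2137]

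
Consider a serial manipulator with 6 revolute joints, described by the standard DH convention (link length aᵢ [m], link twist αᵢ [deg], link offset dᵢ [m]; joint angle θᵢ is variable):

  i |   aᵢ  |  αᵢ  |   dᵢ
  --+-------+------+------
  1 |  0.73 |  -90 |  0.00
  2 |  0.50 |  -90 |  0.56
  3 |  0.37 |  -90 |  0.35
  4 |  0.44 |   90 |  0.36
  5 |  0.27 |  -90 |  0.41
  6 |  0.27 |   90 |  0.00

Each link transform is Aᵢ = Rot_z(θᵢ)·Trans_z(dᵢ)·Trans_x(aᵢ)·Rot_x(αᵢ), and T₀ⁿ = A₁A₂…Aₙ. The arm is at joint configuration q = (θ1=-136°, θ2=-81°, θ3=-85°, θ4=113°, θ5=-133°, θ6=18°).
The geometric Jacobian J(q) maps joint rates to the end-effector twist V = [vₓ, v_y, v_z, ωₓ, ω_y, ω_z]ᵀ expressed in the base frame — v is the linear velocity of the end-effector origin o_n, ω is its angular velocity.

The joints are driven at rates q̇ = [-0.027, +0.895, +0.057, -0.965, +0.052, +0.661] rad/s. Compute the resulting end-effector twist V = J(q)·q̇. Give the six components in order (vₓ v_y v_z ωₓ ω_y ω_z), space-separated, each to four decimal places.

o_n = [0.1427, -1.5287, 0.5008]
J₁: ẑ×o_n = [1.5287, 0.1427, -0.0000], ω = ẑ
J2: z=[0.6947, -0.7193, 0.0000] o=[-0.5251, -0.5071, 0.0000] → [-0.3603, -0.3479, -0.2293, 0.6947, -0.7193, 0.0000]
J3: z=[-0.7105, -0.6861, -0.1564] o=[-0.1924, -0.9643, 0.4938] → [-0.0931, -0.0475, 0.6310, -0.7105, -0.6861, -0.1564]
J4: z=[-0.1726, -0.0456, 0.9839] o=[-0.1886, -1.4730, 0.4709] → [0.0534, 0.3312, 0.0247, -0.1726, -0.0456, 0.9839]
J5: z=[0.9056, -0.4003, 0.1404] o=[-0.0803, -1.0867, 0.8737] → [0.2113, 0.3690, -0.3110, 0.9056, -0.4003, 0.1404]
J6: z=[0.4011, 0.7005, -0.5903] o=[0.2537, -1.4104, 0.7167] → [-0.2210, 0.1521, 0.0303, 0.4011, 0.7005, -0.5903]
V = J·q̇ = [-0.5557, -0.5178, -0.1892, 1.0600, -0.1968, -1.3683]

-0.5557 -0.5178 -0.1892 1.0600 -0.1968 -1.3683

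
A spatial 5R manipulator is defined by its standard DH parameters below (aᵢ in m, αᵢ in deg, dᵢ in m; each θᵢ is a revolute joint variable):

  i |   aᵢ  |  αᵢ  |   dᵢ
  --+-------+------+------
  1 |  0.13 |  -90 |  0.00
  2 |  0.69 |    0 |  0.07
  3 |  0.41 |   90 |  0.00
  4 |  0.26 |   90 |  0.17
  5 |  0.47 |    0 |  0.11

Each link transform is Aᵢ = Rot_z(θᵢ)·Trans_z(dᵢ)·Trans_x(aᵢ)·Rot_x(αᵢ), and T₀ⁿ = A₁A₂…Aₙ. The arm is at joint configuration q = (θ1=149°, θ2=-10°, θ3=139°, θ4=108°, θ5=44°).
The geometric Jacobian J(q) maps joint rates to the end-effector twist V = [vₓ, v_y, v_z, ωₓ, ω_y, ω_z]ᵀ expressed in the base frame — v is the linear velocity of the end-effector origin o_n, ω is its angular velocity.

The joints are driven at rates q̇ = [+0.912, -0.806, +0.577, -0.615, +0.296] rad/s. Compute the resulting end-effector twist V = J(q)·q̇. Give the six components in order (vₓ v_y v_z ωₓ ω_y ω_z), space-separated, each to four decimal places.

0.2045 -1.1242 0.2142 0.6324 -0.2195 1.0803

o_n = [-1.1932, -0.0679, -0.4489]
J₁: ẑ×o_n = [0.0679, -1.1932, 0.0000], ω = ẑ
J2: z=[-0.5150, -0.8572, 0.0000] o=[-0.1114, 0.0670, 0.0000] → [0.3848, -0.2312, -0.8578, -0.5150, -0.8572, 0.0000]
J3: z=[-0.5150, -0.8572, 0.0000] o=[-0.7299, 0.3569, 0.1198] → [0.4875, -0.2929, -0.1783, -0.5150, -0.8572, 0.0000]
J4: z=[-0.6661, 0.4003, -0.6293] o=[-0.5088, 0.2240, -0.1988] → [-0.2839, 0.2641, 0.4685, -0.6661, 0.4003, -0.6293]
J5: z=[0.3539, -0.5731, -0.7391] o=[-0.7927, 0.1062, -0.2434] → [-0.0109, 0.3688, -0.2912, 0.3539, -0.5731, -0.7391]
V = J·q̇ = [0.2045, -1.1242, 0.2142, 0.6324, -0.2195, 1.0803]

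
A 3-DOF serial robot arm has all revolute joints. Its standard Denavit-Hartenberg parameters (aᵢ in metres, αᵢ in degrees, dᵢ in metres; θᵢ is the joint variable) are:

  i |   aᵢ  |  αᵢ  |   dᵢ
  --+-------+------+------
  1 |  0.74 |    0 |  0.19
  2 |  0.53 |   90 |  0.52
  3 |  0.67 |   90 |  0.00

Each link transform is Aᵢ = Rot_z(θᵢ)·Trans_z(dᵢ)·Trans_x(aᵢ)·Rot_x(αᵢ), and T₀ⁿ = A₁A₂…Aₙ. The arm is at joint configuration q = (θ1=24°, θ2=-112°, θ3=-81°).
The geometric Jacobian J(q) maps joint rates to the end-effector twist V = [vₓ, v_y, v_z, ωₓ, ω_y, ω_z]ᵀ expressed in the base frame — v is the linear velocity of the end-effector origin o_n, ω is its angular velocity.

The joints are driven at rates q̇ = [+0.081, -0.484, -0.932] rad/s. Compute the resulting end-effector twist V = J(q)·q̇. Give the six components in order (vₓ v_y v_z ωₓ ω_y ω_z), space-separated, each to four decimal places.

o_n = [0.6982, -0.3334, 0.0482]
J₁: ẑ×o_n = [0.3334, 0.6982, -0.0000], ω = ẑ
J2: z=[0.0000, 0.0000, 1.0000] o=[0.6760, 0.3010, 0.1900] → [0.6344, 0.0222, -0.0000, 0.0000, 0.0000, 1.0000]
J3: z=[-0.9994, -0.0349, 0.0000] o=[0.6945, -0.2287, 0.7100] → [0.0231, -0.6613, 0.1048, -0.9994, -0.0349, 0.0000]
V = J·q̇ = [-0.3016, 0.6622, -0.0977, 0.9314, 0.0325, -0.4030]

-0.3016 0.6622 -0.0977 0.9314 0.0325 -0.4030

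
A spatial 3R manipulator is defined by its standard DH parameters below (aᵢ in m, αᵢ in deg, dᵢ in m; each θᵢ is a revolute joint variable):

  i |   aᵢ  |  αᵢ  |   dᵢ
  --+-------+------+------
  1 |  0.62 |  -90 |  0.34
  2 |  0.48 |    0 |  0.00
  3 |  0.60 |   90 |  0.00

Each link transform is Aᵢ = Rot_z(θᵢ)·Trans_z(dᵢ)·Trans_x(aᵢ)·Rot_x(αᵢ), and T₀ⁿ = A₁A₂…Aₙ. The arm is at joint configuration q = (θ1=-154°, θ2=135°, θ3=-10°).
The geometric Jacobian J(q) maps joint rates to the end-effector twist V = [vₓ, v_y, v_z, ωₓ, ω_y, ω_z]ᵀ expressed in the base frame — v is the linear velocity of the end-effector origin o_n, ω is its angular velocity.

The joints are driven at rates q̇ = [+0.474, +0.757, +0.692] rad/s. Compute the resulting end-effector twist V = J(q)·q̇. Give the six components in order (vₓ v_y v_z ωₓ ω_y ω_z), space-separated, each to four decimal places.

o_n = [0.0571, 0.0279, -0.4909]
J₁: ẑ×o_n = [-0.0279, 0.0571, 0.0000], ω = ẑ
J2: z=[0.4384, -0.8988, 0.0000] o=[-0.5573, -0.2718, 0.3400] → [0.7468, 0.3642, 0.6836, 0.4384, -0.8988, 0.0000]
J3: z=[0.4384, -0.8988, 0.0000] o=[-0.2522, -0.1230, 0.0006] → [0.4417, 0.2155, 0.3441, 0.4384, -0.8988, 0.0000]
V = J·q̇ = [0.8578, 0.4519, 0.7556, 0.6352, -1.3024, 0.4740]

0.8578 0.4519 0.7556 0.6352 -1.3024 0.4740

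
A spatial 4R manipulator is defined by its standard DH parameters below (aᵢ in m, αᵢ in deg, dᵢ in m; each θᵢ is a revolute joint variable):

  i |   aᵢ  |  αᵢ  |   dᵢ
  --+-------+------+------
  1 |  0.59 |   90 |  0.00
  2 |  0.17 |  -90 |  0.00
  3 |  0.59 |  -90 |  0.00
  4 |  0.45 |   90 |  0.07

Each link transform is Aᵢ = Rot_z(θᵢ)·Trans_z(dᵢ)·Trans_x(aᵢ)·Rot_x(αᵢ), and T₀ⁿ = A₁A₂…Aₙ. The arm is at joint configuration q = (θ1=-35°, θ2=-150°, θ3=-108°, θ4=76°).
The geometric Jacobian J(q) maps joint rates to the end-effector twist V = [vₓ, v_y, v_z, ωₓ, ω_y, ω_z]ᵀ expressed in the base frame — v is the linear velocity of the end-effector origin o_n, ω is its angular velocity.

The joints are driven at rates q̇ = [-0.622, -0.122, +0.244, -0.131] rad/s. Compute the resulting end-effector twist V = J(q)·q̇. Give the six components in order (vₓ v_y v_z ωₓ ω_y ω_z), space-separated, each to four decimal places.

o_n = [-0.1038, -0.7651, 0.3678]
J₁: ẑ×o_n = [0.7651, -0.1038, 0.0000], ω = ẑ
J2: z=[-0.5736, -0.8192, 0.0000] o=[0.4833, -0.3384, 0.0000] → [-0.3013, 0.2110, -0.2362, -0.5736, -0.8192, 0.0000]
J3: z=[0.4096, -0.2868, -0.8660] o=[0.3627, -0.2540, -0.0850] → [-0.5725, 0.2185, -0.3431, 0.4096, -0.2868, -0.8660]
J4: z=[-0.8519, 0.2193, -0.4755] o=[0.1702, -0.8042, 0.0062] → [0.0979, 0.4384, 0.0268, -0.8519, 0.2193, -0.4755]
V = J·q̇ = [-0.5917, 0.0347, -0.0584, 0.2815, 0.0012, -0.7710]

-0.5917 0.0347 -0.0584 0.2815 0.0012 -0.7710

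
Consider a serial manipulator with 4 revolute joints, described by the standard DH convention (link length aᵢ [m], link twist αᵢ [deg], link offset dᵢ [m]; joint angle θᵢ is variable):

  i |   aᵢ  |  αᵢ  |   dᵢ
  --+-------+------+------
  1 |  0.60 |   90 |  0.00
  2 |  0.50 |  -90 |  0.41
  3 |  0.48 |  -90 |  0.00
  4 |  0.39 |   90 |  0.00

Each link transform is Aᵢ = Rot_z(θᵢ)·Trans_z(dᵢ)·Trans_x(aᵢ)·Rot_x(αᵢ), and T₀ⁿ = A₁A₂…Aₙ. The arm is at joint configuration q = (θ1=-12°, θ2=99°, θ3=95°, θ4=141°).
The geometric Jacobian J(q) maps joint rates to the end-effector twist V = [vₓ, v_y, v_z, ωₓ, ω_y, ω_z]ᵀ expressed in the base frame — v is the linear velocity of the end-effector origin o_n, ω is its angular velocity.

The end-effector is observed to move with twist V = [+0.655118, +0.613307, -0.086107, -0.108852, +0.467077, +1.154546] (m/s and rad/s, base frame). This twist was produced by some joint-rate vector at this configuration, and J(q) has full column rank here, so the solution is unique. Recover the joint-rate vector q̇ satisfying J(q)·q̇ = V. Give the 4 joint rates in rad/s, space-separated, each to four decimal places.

o_n = [0.7013, -0.3880, 0.5170]
J₁: ẑ×o_n = [0.3880, 0.7013, -0.0000], ω = ẑ
J2: z=[-0.2079, -0.9781, 0.0000] o=[0.5869, -0.1247, 0.0000] → [-0.5057, 0.1075, 0.1666, -0.2079, -0.9781, 0.0000]
J3: z=[-0.9661, 0.2054, -0.1564] o=[0.4251, -0.5095, 0.4938] → [0.0238, -0.0208, -0.1741, -0.9661, 0.2054, -0.1564]
J4: z=[0.1343, -0.1177, -0.9839] o=[0.5310, -0.0432, 0.4525] → [-0.3469, -0.1762, -0.0263, 0.1343, -0.1177, -0.9839]
q̇ = J⁺·V = [0.8600, -0.4060, 0.1550, -0.3240]

0.8600 -0.4060 0.1550 -0.3240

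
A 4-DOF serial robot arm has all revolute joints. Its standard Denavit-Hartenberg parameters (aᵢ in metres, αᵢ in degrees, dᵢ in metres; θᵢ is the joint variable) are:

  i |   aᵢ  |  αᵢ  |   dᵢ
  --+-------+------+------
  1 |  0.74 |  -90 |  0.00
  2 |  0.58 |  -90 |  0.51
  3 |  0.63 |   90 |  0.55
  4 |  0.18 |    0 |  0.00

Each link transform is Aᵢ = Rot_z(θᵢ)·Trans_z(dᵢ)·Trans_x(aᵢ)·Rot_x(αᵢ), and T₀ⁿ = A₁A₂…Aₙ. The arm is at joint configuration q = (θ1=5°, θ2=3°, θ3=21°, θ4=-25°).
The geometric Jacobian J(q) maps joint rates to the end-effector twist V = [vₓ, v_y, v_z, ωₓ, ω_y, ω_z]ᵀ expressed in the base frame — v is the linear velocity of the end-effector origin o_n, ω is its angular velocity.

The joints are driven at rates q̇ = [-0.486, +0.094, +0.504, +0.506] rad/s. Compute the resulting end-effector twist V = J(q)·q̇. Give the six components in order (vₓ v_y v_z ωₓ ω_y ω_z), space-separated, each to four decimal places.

o_n = [2.0064, 0.4022, -0.5424]
J₁: ẑ×o_n = [-0.4022, 2.0064, 0.0000], ω = ẑ
J2: z=[-0.0872, 0.9962, 0.0000] o=[0.7372, 0.0645, 0.0000] → [-0.5403, -0.0473, -1.2938, -0.0872, 0.9962, 0.0000]
J3: z=[-0.0521, -0.0046, -0.9986] o=[1.2697, 0.6230, -0.0304] → [-0.2182, -0.7624, 0.0149, -0.0521, -0.0046, -0.9986]
J4: z=[0.2751, 0.9612, -0.0188] o=[1.8459, 0.4468, -0.6104] → [0.0645, -0.0217, -0.1666, 0.2751, 0.9612, -0.0188]
V = J·q̇ = [0.0673, -1.3748, -0.1984, 0.1048, 0.5777, -0.9988]

0.0673 -1.3748 -0.1984 0.1048 0.5777 -0.9988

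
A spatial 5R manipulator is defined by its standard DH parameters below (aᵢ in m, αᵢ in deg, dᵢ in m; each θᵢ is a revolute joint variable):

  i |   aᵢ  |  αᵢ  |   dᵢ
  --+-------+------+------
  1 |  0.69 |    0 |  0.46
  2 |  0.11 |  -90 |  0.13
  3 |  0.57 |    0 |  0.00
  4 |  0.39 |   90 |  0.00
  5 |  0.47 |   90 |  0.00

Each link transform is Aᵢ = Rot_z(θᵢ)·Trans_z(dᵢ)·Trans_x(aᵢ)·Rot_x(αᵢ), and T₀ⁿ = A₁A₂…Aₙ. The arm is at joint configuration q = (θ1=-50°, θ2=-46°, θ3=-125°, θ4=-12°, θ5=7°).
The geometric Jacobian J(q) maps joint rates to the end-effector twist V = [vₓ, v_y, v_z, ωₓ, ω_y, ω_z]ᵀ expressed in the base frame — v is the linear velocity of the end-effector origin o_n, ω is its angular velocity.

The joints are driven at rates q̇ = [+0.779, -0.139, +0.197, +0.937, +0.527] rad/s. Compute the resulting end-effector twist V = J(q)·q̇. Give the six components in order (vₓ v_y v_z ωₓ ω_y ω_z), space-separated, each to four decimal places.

0.0421 -0.3595 0.7542 1.1654 0.2389 0.2546

o_n = [0.5886, 0.3042, 1.6410]
J₁: ẑ×o_n = [-0.3042, 0.5886, 0.0000], ω = ẑ
J2: z=[0.0000, 0.0000, 1.0000] o=[0.4435, -0.5286, 0.4600] → [-0.8327, 0.1451, 0.0000, 0.0000, 0.0000, 1.0000]
J3: z=[0.9945, -0.1045, 0.0000] o=[0.4320, -0.6380, 0.5900] → [-0.1099, -1.0453, 0.9533, 0.9945, -0.1045, 0.0000]
J4: z=[0.9945, -0.1045, 0.0000] o=[0.4662, -0.3128, 1.0569] → [-0.0611, -0.5809, 0.6264, 0.9945, -0.1045, 0.0000]
J5: z=[0.0713, 0.6783, -0.7314] o=[0.4960, -0.0292, 1.3229] → [0.4596, -0.0904, -0.0391, 0.0713, 0.6783, -0.7314]
V = J·q̇ = [0.0421, -0.3595, 0.7542, 1.1654, 0.2389, 0.2546]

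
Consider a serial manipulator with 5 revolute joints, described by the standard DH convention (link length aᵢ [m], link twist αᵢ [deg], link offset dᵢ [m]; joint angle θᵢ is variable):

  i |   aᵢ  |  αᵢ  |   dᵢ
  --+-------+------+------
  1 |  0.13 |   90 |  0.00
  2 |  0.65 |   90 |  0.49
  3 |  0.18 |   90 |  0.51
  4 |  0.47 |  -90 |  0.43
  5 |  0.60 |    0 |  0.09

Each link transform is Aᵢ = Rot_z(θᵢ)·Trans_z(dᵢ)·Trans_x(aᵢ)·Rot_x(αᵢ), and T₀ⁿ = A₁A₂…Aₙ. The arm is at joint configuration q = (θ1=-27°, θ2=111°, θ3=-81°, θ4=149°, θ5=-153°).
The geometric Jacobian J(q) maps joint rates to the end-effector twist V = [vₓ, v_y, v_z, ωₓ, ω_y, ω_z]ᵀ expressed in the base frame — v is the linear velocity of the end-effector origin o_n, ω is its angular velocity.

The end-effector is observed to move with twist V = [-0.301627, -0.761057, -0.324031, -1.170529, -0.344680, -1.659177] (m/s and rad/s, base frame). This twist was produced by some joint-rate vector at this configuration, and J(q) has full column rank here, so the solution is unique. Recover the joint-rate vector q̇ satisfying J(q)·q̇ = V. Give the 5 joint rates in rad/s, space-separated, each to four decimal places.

-0.9500 0.4540 -0.3600 0.2800 0.8420

o_n = [0.3649, -0.4030, 0.1300]
J₁: ẑ×o_n = [0.4030, 0.3649, -0.0000], ω = ẑ
J2: z=[-0.4540, -0.8910, 0.0000] o=[0.1158, -0.0590, 0.0000] → [-0.1158, 0.0590, 0.3781, -0.4540, -0.8910, 0.0000]
J3: z=[0.8318, -0.4238, 0.3584] o=[-0.3142, -0.3899, 0.6068] → [0.2068, 0.6400, 0.2769, 0.8318, -0.4238, 0.3584]
J4: z=[0.3864, -0.0213, -0.9221] o=[0.1818, -0.4430, 0.8159] → [0.0515, 0.0962, 0.0194, 0.3864, -0.0213, -0.9221]
J5: z=[-0.9182, -0.1031, -0.3824] o=[0.3888, -0.9196, 0.4473] → [0.2302, -0.2823, -0.4768, -0.9182, -0.1031, -0.3824]
q̇ = J⁺·V = [-0.9500, 0.4540, -0.3600, 0.2800, 0.8420]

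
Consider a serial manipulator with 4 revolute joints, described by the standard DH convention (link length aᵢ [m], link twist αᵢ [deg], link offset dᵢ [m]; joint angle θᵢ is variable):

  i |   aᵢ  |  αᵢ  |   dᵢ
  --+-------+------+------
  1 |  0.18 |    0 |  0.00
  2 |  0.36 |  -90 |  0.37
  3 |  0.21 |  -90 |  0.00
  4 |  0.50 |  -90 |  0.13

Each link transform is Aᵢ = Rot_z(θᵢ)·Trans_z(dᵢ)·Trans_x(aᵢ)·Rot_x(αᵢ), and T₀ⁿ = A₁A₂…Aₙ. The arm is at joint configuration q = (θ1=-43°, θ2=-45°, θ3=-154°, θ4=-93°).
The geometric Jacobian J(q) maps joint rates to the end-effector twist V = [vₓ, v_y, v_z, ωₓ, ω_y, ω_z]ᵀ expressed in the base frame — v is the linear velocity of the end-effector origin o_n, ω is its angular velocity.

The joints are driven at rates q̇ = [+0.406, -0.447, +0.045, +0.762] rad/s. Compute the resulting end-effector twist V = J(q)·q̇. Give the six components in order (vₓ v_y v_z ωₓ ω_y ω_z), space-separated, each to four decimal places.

0.0485 0.3662 0.1717 0.0566 -0.3323 0.6439

o_n = [0.6394, -0.3569, 0.5674]
J₁: ẑ×o_n = [0.3569, 0.6394, -0.0000], ω = ẑ
J2: z=[0.0000, 0.0000, 1.0000] o=[0.1316, -0.1228, 0.0000] → [0.2342, 0.5078, -0.0000, 0.0000, 0.0000, 1.0000]
J3: z=[0.9994, 0.0349, 0.0000] o=[0.1442, -0.4825, 0.3700] → [0.0069, -0.1973, 0.1082, 0.9994, 0.0349, 0.0000]
J4: z=[0.0153, -0.4381, 0.8988] o=[0.1376, -0.2939, 0.4621] → [0.0105, 0.4494, 0.2189, 0.0153, -0.4381, 0.8988]
V = J·q̇ = [0.0485, 0.3662, 0.1717, 0.0566, -0.3323, 0.6439]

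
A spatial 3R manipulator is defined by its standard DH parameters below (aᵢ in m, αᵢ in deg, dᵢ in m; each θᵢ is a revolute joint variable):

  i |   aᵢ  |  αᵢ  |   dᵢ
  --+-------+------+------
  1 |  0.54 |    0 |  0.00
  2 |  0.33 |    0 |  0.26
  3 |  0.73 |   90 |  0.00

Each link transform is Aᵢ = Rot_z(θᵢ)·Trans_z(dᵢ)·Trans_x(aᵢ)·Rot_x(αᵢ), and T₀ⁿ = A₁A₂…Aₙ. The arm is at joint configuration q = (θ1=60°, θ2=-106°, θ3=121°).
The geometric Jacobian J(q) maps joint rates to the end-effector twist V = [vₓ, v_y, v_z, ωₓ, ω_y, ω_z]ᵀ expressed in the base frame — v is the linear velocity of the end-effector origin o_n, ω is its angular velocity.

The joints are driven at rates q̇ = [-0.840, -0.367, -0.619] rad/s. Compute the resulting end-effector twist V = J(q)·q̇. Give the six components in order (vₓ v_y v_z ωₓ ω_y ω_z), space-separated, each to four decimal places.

o_n = [0.6882, 0.9354, 0.2600]
J₁: ẑ×o_n = [-0.9354, 0.6882, 0.0000], ω = ẑ
J2: z=[0.0000, 0.0000, 1.0000] o=[0.2700, 0.4677, 0.0000] → [-0.4677, 0.4182, 0.0000, 0.0000, 0.0000, 1.0000]
J3: z=[0.0000, 0.0000, 1.0000] o=[0.4992, 0.2303, 0.2600] → [-0.7051, 0.1889, 0.0000, 0.0000, 0.0000, 1.0000]
V = J·q̇ = [1.3939, -0.8485, 0.0000, 0.0000, 0.0000, -1.8260]

1.3939 -0.8485 0.0000 0.0000 0.0000 -1.8260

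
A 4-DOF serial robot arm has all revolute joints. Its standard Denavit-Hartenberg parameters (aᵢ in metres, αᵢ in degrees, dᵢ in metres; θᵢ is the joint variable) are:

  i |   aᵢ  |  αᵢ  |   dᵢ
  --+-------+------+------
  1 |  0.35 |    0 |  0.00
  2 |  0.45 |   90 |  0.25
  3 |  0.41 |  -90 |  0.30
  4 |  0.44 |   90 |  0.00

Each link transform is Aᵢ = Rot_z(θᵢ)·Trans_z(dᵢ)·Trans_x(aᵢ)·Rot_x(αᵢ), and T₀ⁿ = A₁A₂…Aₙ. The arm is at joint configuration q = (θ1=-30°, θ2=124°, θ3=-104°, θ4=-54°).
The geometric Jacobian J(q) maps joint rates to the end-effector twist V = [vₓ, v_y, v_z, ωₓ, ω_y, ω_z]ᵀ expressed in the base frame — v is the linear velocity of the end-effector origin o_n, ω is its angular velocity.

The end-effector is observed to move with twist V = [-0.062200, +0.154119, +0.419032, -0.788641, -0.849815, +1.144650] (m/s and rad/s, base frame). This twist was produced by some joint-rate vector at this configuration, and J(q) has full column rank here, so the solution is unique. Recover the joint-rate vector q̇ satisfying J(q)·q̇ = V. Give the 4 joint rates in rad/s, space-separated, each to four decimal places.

0.0530 0.8940 -0.8460 -0.8170

o_n = [0.9374, 0.1583, -0.3988]
J₁: ẑ×o_n = [-0.1583, 0.9374, 0.0000], ω = ẑ
J2: z=[0.0000, 0.0000, 1.0000] o=[0.3031, -0.1750, 0.0000] → [-0.3333, 0.6343, 0.0000, 0.0000, 0.0000, 1.0000]
J3: z=[0.9976, 0.0698, 0.0000] o=[0.2717, 0.2739, 0.2500] → [-0.0453, 0.6472, -0.1618, 0.9976, 0.0698, 0.0000]
J4: z=[-0.0677, 0.9679, -0.2419] o=[0.5779, 0.1959, -0.1478] → [-0.2520, -0.1039, -0.3454, -0.0677, 0.9679, -0.2419]
q̇ = J⁺·V = [0.0530, 0.8940, -0.8460, -0.8170]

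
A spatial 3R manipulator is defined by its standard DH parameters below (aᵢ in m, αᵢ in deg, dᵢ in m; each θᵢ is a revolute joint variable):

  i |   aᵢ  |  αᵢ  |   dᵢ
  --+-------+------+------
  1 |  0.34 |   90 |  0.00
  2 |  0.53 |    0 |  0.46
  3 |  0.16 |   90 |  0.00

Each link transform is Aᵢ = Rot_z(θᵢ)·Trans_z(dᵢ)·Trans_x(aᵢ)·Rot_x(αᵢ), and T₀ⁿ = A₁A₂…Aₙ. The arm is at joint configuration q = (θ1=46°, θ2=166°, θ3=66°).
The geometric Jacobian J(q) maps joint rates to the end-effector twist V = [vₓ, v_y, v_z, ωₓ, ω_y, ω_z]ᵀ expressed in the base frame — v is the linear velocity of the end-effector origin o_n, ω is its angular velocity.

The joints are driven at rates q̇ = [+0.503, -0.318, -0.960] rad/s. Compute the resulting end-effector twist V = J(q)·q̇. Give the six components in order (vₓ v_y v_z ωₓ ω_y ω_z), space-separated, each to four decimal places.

o_n = [0.1414, -0.5158, 0.0021]
J₁: ẑ×o_n = [0.5158, 0.1414, -0.0000], ω = ẑ
J2: z=[0.7193, -0.6947, 0.0000] o=[0.2362, 0.2446, 0.0000] → [-0.0015, -0.0015, -0.6128, 0.7193, -0.6947, 0.0000]
J3: z=[0.7193, -0.6947, 0.0000] o=[0.2098, -0.4449, 0.1282] → [0.0876, 0.0907, -0.0985, 0.7193, -0.6947, 0.0000]
V = J·q̇ = [0.1758, -0.0154, 0.2894, -0.9193, 0.8878, 0.5030]

0.1758 -0.0154 0.2894 -0.9193 0.8878 0.5030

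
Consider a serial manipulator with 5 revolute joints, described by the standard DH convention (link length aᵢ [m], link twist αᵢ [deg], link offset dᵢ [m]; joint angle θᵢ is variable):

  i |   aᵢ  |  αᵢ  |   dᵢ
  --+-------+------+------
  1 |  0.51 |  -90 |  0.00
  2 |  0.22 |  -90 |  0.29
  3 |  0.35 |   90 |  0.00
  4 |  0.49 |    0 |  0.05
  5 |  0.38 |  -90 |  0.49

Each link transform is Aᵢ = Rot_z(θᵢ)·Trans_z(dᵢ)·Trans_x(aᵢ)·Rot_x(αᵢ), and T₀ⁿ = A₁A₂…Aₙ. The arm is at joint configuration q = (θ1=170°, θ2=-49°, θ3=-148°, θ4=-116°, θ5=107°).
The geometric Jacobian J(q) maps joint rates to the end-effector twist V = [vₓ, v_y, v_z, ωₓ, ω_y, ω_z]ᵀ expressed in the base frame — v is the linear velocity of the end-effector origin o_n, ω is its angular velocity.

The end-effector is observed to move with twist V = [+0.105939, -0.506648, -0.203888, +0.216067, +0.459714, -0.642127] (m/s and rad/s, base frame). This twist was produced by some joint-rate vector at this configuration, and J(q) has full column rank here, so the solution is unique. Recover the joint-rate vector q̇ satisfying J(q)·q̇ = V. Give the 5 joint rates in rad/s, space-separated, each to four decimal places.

-0.0380 0.3790 0.2960 0.9770 0.0480

o_n = [0.1739, -0.1348, -0.0487]
J₁: ẑ×o_n = [0.1348, 0.1739, -0.0000], ω = ẑ
J2: z=[-0.1736, -0.9848, 0.0000] o=[-0.5023, 0.0886, 0.0000] → [0.0480, -0.0085, 0.7047, -0.1736, -0.9848, 0.0000]
J3: z=[-0.7432, 0.1311, -0.6561] o=[-0.6948, -0.1720, 0.1660] → [-0.0038, -0.7295, -0.1414, -0.7432, 0.1311, -0.6561]
J4: z=[0.4896, 0.7748, -0.3999] o=[-0.5352, -0.3884, -0.0580] → [0.1086, -0.2881, -0.4252, 0.4896, 0.7748, -0.3999]
J5: z=[0.4896, 0.7748, -0.3999] o=[-0.2813, -0.2746, 0.3484] → [-0.2519, 0.0124, -0.2843, 0.4896, 0.7748, -0.3999]
q̇ = J⁺·V = [-0.0380, 0.3790, 0.2960, 0.9770, 0.0480]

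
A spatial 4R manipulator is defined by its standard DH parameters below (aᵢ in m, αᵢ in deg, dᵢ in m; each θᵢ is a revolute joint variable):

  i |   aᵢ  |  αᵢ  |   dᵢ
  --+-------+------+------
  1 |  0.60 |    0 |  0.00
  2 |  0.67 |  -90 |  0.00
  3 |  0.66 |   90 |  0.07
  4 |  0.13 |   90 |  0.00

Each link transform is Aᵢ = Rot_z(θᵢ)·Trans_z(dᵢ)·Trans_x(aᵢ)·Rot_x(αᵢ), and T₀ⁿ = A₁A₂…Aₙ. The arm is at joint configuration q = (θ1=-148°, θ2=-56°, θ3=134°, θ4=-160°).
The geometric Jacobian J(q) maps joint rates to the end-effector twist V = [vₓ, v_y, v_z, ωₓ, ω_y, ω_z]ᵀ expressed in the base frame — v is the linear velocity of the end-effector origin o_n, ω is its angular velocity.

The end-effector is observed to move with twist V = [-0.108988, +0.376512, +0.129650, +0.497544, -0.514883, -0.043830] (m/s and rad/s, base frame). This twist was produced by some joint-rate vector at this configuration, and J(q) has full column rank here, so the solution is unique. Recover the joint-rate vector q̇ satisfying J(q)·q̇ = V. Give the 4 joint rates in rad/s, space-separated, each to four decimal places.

-0.6240 -0.0610 0.2680 -0.9230

o_n = [-0.7900, -0.2207, -0.3869]
J₁: ẑ×o_n = [0.2207, -0.7900, 0.0000], ω = ẑ
J2: z=[0.0000, 0.0000, 1.0000] o=[-0.5088, -0.3180, 0.0000] → [-0.0972, -0.2811, 0.0000, 0.0000, 0.0000, 1.0000]
J3: z=[-0.4067, -0.9135, 0.0000] o=[-1.1209, -0.0454, 0.0000] → [0.3534, -0.1574, 0.3736, -0.4067, -0.9135, 0.0000]
J4: z=[-0.6571, 0.2926, -0.6947] o=[-0.7305, -0.2959, -0.4748] → [0.0779, 0.0990, -0.0320, -0.6571, 0.2926, -0.6947]
q̇ = J⁺·V = [-0.6240, -0.0610, 0.2680, -0.9230]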